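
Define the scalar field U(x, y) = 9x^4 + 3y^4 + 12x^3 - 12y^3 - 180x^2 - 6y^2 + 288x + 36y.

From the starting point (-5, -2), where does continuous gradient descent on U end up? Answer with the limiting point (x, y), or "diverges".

(-4, -1)

U is separable, so gradient descent decouples: x follows -∂U/∂x, y follows -∂U/∂y.
∂U/∂x = 36(x - 2)(x - 1)(x + 4); at x=-5 this is -1512, so x increases.
∂U/∂y = 12(y - 3)(y - 1)(y + 1); at y=-2 this is -180, so y increases.
x converges to its nearest critical value -4 (a local min of the x-part); y converges to -1. The iterate converges to (-4, -1).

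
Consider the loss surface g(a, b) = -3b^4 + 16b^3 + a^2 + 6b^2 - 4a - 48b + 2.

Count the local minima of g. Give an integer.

1

g separates as a function of a plus a function of b, so ∇g=0 decouples.
∂g/∂a = 2(a - 2) = 0 at a ∈ {2}; ∂g/∂b = -12(b - 4)(b - 1)(b + 1) = 0 at b ∈ {-1, 1, 4}.
The Hessian is diagonal: diag(g_aa, g_bb). Second derivatives: g_aa(2)=2; g_bb(-1)=-120, g_bb(1)=72, g_bb(4)=-180.
Local minima occur where both diagonal entries positive: (2, 1). Count: 1.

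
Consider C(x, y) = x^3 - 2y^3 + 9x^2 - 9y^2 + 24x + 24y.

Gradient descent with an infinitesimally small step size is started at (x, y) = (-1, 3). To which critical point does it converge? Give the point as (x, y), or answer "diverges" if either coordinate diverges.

diverges

C is separable, so gradient descent decouples: x follows -∂C/∂x, y follows -∂C/∂y.
∂C/∂x = 3(x + 2)(x + 4); at x=-1 this is 9, so x decreases.
∂C/∂y = -6(y - 1)(y + 4); at y=3 this is -84, so y increases.
The y-coordinate has no critical point in that direction and runs off to infinity.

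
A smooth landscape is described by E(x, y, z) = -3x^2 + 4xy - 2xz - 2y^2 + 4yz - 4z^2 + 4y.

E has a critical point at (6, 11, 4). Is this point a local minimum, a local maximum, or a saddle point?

local maximum

The Hessian is constant: H = [[-6, 4, -2], [4, -4, 4], [-2, 4, -8]].
Leading principal minors: Δ₁ = -6, Δ₂ = 8, Δ₃ = -16.
The minors alternate sign starting negative (−, +, −), so H is negative definite: a local maximum.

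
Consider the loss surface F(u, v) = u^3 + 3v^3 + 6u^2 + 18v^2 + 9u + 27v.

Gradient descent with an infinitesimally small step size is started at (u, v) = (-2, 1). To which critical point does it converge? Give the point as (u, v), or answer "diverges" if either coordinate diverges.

F is separable, so gradient descent decouples: u follows -∂F/∂u, v follows -∂F/∂v.
∂F/∂u = 3(u + 1)(u + 3); at u=-2 this is -3, so u increases.
∂F/∂v = 9(v + 1)(v + 3); at v=1 this is 72, so v decreases.
u converges to its nearest critical value -1 (a local min of the u-part); v converges to -1. The iterate converges to (-1, -1).

(-1, -1)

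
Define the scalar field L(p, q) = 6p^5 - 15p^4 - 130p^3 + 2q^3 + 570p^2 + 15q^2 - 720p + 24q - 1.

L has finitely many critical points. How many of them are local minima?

L separates as a function of p plus a function of q, so ∇L=0 decouples.
∂L/∂p = 30(p - 3)(p - 2)(p - 1)(p + 4) = 0 at p ∈ {-4, 1, 2, 3}; ∂L/∂q = 6(q + 1)(q + 4) = 0 at q ∈ {-4, -1}.
The Hessian is diagonal: diag(L_pp, L_qq). Second derivatives: L_pp(-4)=-6300, L_pp(1)=300, L_pp(2)=-180, L_pp(3)=420; L_qq(-4)=-18, L_qq(-1)=18.
Local minima occur where both diagonal entries positive: (1, -1), (3, -1). Count: 2.

2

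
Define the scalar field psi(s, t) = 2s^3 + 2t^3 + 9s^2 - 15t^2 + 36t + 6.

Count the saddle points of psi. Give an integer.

2

psi separates as a function of s plus a function of t, so ∇psi=0 decouples.
∂psi/∂s = 6s(s + 3) = 0 at s ∈ {-3, 0}; ∂psi/∂t = 6(t - 3)(t - 2) = 0 at t ∈ {2, 3}.
The Hessian is diagonal: diag(psi_ss, psi_tt). Second derivatives: psi_ss(-3)=-18, psi_ss(0)=18; psi_tt(2)=-6, psi_tt(3)=6.
Saddle points occur where the two diagonal entries have opposite signs: (-3, 3), (0, 2). Count: 2.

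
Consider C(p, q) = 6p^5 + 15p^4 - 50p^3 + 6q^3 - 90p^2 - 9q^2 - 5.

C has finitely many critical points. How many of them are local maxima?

C separates as a function of p plus a function of q, so ∇C=0 decouples.
∂C/∂p = 30p(p - 2)(p + 1)(p + 3) = 0 at p ∈ {-3, -1, 0, 2}; ∂C/∂q = 18q(q - 1) = 0 at q ∈ {0, 1}.
The Hessian is diagonal: diag(C_pp, C_qq). Second derivatives: C_pp(-3)=-900, C_pp(-1)=180, C_pp(0)=-180, C_pp(2)=900; C_qq(0)=-18, C_qq(1)=18.
Local maxima occur where both diagonal entries negative: (-3, 0), (0, 0). Count: 2.

2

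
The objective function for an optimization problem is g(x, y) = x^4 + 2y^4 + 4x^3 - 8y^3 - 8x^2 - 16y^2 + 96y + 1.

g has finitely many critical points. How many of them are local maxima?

g separates as a function of x plus a function of y, so ∇g=0 decouples.
∂g/∂x = 4x(x - 1)(x + 4) = 0 at x ∈ {-4, 0, 1}; ∂g/∂y = 8(y - 3)(y - 2)(y + 2) = 0 at y ∈ {-2, 2, 3}.
The Hessian is diagonal: diag(g_xx, g_yy). Second derivatives: g_xx(-4)=80, g_xx(0)=-16, g_xx(1)=20; g_yy(-2)=160, g_yy(2)=-32, g_yy(3)=40.
Local maxima occur where both diagonal entries negative: (0, 2). Count: 1.

1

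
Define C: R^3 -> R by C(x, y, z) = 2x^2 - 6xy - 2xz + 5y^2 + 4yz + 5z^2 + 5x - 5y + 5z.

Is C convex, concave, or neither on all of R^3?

C is quadratic, so its Hessian is the constant matrix H = [[4, -6, -2], [-6, 10, 4], [-2, 4, 10]].
Leading principal minors: 4, 4, 32.
All positive ⇒ H ≻ 0 ⇒ convex.

convex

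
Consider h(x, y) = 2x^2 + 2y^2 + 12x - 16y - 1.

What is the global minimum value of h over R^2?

-51

h(x,y) separates as P(x) + Q(y) − 1, so its minimum is min P + min Q − 1.
P'(x) = 4x + 12 vanishes at x ∈ {-3}; Q'(y) = 4y - 16 vanishes at y ∈ {4}.
Local minima of P (where P''>0): P(-3)=-18. Local minima of Q: Q(4)=-32.
So the global minimum of h is P(-3) + Q(4) − 1 = -18 − 32 − 1 = -51, attained at (-3, 4).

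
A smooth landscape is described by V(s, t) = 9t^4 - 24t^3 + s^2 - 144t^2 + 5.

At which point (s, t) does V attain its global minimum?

V(s,t) separates as P(s) + Q(t) + 5, so its minimum is min P + min Q + 5.
P'(s) = 2s vanishes at s ∈ {0}; Q'(t) = 36t(t - 4)(t + 2) vanishes at t ∈ {-2, 0, 4}.
Local minima of P (where P''>0): P(0)=0. Local minima of Q: Q(-2)=-240, Q(4)=-1536.
So the global minimum of V is P(0) + Q(4) + 5 = 0 − 1536 + 5 = -1531, attained at (0, 4).

(0, 4)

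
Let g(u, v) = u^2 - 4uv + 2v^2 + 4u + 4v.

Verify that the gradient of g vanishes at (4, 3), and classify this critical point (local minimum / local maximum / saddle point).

saddle point

∇g = (2u - 4v + 4, -4u + 4v + 4); substituting (4, 3) gives ∇g = (0, 0), so (4, 3) is indeed a critical point.
The Hessian of g is constant: H = [[2, -4], [-4, 4]].
det(H) = 2·4 − (-4)² = -8.
Since det(H) < 0, H is indefinite and the critical point is a saddle point.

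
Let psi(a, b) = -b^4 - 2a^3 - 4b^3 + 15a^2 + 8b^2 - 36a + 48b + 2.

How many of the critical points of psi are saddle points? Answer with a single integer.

psi separates as a function of a plus a function of b, so ∇psi=0 decouples.
∂psi/∂a = -6(a - 3)(a - 2) = 0 at a ∈ {2, 3}; ∂psi/∂b = -4(b - 2)(b + 2)(b + 3) = 0 at b ∈ {-3, -2, 2}.
The Hessian is diagonal: diag(psi_aa, psi_bb). Second derivatives: psi_aa(2)=6, psi_aa(3)=-6; psi_bb(-3)=-20, psi_bb(-2)=16, psi_bb(2)=-80.
Saddle points occur where the two diagonal entries have opposite signs: (2, -3), (2, 2), (3, -2). Count: 3.

3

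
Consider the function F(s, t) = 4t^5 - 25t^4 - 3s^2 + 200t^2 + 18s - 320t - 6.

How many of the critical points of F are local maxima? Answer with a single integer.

2

F separates as a function of s plus a function of t, so ∇F=0 decouples.
∂F/∂s = -6(s - 3) = 0 at s ∈ {3}; ∂F/∂t = 20(t - 4)(t - 2)(t - 1)(t + 2) = 0 at t ∈ {-2, 1, 2, 4}.
The Hessian is diagonal: diag(F_ss, F_tt). Second derivatives: F_ss(3)=-6; F_tt(-2)=-1440, F_tt(1)=180, F_tt(2)=-160, F_tt(4)=720.
Local maxima occur where both diagonal entries negative: (3, -2), (3, 2). Count: 2.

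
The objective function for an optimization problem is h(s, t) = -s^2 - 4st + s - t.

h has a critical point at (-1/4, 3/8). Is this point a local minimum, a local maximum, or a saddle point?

The Hessian of h is constant: H = [[-2, -4], [-4, 0]].
det(H) = (-2)·0 − (-4)² = -16.
Since det(H) < 0, H is indefinite and the critical point is a saddle point.

saddle point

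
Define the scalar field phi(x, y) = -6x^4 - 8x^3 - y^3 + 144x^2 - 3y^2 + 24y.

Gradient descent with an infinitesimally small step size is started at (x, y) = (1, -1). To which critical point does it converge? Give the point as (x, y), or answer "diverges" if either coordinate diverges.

phi is separable, so gradient descent decouples: x follows -∂phi/∂x, y follows -∂phi/∂y.
∂phi/∂x = -24x(x - 3)(x + 4); at x=1 this is 240, so x decreases.
∂phi/∂y = -3(y - 2)(y + 4); at y=-1 this is 27, so y decreases.
x converges to its nearest critical value 0 (a local min of the x-part); y converges to -4. The iterate converges to (0, -4).

(0, -4)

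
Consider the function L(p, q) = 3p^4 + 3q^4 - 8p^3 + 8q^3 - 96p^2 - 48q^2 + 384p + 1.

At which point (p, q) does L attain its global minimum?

L(p,q) separates as A(p) + B(q) + 1, so its minimum is min A + min B + 1.
A'(p) = 12(p - 4)(p - 2)(p + 4) vanishes at p ∈ {-4, 2, 4}; B'(q) = 12q(q - 2)(q + 4) vanishes at q ∈ {-4, 0, 2}.
Local minima of A (where A''>0): A(-4)=-1792, A(4)=256. Local minima of B: B(-4)=-512, B(2)=-80.
So the global minimum of L is A(-4) + B(-4) + 1 = -1792 − 512 + 1 = -2303, attained at (-4, -4).

(-4, -4)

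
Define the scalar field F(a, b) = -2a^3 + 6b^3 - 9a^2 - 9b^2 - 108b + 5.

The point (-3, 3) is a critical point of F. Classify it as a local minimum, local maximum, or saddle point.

The mixed partial ∂²F/∂a∂b is 0, so the Hessian at any point is diag(F_aa, F_bb) = diag(-6(2a + 3), 18(2b - 1)).
At (-3, 3): H = diag(18, 90).
Both eigenvalues are positive, so H is positive definite: a local minimum.

local minimum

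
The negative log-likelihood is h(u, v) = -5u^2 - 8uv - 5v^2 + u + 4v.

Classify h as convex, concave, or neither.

h is quadratic, so its Hessian is the constant matrix H = [[-10, -8], [-8, -10]].
det(H) = 36, tr(H) = -20.
det(H) > 0 and tr(H) < 0, so H is negative definite everywhere: concave.

concave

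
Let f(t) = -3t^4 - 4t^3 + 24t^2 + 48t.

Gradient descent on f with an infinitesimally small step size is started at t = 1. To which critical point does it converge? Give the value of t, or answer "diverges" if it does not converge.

-1

f'(t) = -12(t - 2)(t + 1)(t + 2), so f'(1) = 72.
Gradient descent moves in the -f' direction, i.e. t is decreasing.
The nearest critical point in that direction is t = -1, where f'' = 36 > 0 (a local minimum). The iterate converges there.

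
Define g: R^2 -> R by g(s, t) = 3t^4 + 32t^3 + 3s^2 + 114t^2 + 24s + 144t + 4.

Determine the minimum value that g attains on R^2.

g(s,t) separates as P(s) + Q(t) + 4, so its minimum is min P + min Q + 4.
P'(s) = 6s + 24 vanishes at s ∈ {-4}; Q'(t) = 12(t + 1)(t + 3)(t + 4) vanishes at t ∈ {-4, -3, -1}.
Local minima of P (where P''>0): P(-4)=-48. Local minima of Q: Q(-4)=-32, Q(-1)=-59.
So the global minimum of g is P(-4) + Q(-1) + 4 = -48 − 59 + 4 = -103, attained at (-4, -1).

-103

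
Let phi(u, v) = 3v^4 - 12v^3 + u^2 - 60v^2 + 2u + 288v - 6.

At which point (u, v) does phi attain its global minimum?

phi(u,v) separates as P(u) + Q(v) − 6, so its minimum is min P + min Q − 6.
P'(u) = 2u + 2 vanishes at u ∈ {-1}; Q'(v) = 12(v - 4)(v - 2)(v + 3) vanishes at v ∈ {-3, 2, 4}.
Local minima of P (where P''>0): P(-1)=-1. Local minima of Q: Q(-3)=-837, Q(4)=192.
So the global minimum of phi is P(-1) + Q(-3) − 6 = -1 − 837 − 6 = -844, attained at (-1, -3).

(-1, -3)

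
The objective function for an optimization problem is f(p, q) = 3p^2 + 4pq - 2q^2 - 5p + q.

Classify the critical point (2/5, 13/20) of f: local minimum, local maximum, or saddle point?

The Hessian of f is constant: H = [[6, 4], [4, -4]].
det(H) = 6·(-4) − 4² = -40.
Since det(H) < 0, H is indefinite and the critical point is a saddle point.

saddle point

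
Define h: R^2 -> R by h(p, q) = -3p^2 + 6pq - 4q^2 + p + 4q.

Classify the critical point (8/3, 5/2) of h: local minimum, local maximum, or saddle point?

The Hessian of h is constant: H = [[-6, 6], [6, -8]].
det(H) = (-6)·(-8) − 6² = 12.
det(H) > 0 and tr(H) = -14 < 0, so H is negative definite and the point is a local maximum.

local maximum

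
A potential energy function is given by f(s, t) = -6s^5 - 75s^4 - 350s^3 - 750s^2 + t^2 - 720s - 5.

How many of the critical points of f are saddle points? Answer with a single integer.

f separates as a function of s plus a function of t, so ∇f=0 decouples.
∂f/∂s = -30(s + 1)(s + 2)(s + 3)(s + 4) = 0 at s ∈ {-4, -3, -2, -1}; ∂f/∂t = 2t = 0 at t ∈ {0}.
The Hessian is diagonal: diag(f_ss, f_tt). Second derivatives: f_ss(-4)=180, f_ss(-3)=-60, f_ss(-2)=60, f_ss(-1)=-180; f_tt(0)=2.
Saddle points occur where the two diagonal entries have opposite signs: (-3, 0), (-1, 0). Count: 2.

2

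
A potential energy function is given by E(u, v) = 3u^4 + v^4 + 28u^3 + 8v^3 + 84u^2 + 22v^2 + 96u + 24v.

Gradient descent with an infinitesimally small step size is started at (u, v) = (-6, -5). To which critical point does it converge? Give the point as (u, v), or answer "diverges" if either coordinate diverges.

E is separable, so gradient descent decouples: u follows -∂E/∂u, v follows -∂E/∂v.
∂E/∂u = 12(u + 1)(u + 2)(u + 4); at u=-6 this is -480, so u increases.
∂E/∂v = 4(v + 1)(v + 2)(v + 3); at v=-5 this is -96, so v increases.
u converges to its nearest critical value -4 (a local min of the u-part); v converges to -3. The iterate converges to (-4, -3).

(-4, -3)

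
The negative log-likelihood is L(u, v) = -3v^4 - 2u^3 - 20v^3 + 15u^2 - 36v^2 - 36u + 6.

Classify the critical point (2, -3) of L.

The mixed partial ∂²L/∂u∂v is 0, so the Hessian at any point is diag(L_uu, L_vv) = diag(6(-2u + 5), -12(3v^2 + 10v + 6)).
At (2, -3): H = diag(6, -36).
The eigenvalues have opposite signs, so H is indefinite: a saddle point.

saddle point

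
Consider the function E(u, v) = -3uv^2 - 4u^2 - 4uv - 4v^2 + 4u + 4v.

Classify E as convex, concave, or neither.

neither

The term -3uv^2 is cubic, so the Hessian is not constant.
∂²E/∂v² = -6u - 8, which takes both signs as u varies (negative for sufficiently large u). A diagonal entry of the Hessian changing sign means the Hessian is neither positive- nor negative-semidefinite on all of R^2.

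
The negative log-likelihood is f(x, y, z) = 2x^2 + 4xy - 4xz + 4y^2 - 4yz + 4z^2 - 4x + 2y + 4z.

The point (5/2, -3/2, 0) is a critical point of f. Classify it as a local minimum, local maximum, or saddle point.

local minimum

The Hessian is constant: H = [[4, 4, -4], [4, 8, -4], [-4, -4, 8]].
Leading principal minors: Δ₁ = 4, Δ₂ = 16, Δ₃ = 64.
All leading minors are positive, so H is positive definite: a local minimum.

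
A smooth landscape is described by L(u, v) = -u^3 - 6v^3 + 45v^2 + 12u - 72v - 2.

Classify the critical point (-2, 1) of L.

The mixed partial ∂²L/∂u∂v is 0, so the Hessian at any point is diag(L_uu, L_vv) = diag(-6u, 18(-2v + 5)).
At (-2, 1): H = diag(12, 54).
Both eigenvalues are positive, so H is positive definite: a local minimum.

local minimum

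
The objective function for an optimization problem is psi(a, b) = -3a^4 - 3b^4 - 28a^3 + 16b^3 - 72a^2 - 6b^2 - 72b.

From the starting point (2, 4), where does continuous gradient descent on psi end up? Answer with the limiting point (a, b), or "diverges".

diverges

psi is separable, so gradient descent decouples: a follows -∂psi/∂a, b follows -∂psi/∂b.
∂psi/∂a = -12a(a + 3)(a + 4); at a=2 this is -720, so a increases.
∂psi/∂b = -12(b - 3)(b - 2)(b + 1); at b=4 this is -120, so b increases.
The a-coordinate has no critical point in that direction and runs off to infinity.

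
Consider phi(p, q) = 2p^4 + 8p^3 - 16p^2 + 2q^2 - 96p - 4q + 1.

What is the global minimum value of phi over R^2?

phi(p,q) separates as A(p) + B(q) + 1, so its minimum is min A + min B + 1.
A'(p) = 8(p - 2)(p + 2)(p + 3) vanishes at p ∈ {-3, -2, 2}; B'(q) = 4q - 4 vanishes at q ∈ {1}.
Local minima of A (where A''>0): A(-3)=90, A(2)=-160. Local minima of B: B(1)=-2.
So the global minimum of phi is A(2) + B(1) + 1 = -160 − 2 + 1 = -161, attained at (2, 1).

-161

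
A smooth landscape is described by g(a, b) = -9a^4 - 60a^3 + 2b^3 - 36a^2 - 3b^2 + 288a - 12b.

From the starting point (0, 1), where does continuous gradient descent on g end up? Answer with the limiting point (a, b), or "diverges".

(-2, 2)

g is separable, so gradient descent decouples: a follows -∂g/∂a, b follows -∂g/∂b.
∂g/∂a = -36(a - 1)(a + 2)(a + 4); at a=0 this is 288, so a decreases.
∂g/∂b = 6(b - 2)(b + 1); at b=1 this is -12, so b increases.
a converges to its nearest critical value -2 (a local min of the a-part); b converges to 2. The iterate converges to (-2, 2).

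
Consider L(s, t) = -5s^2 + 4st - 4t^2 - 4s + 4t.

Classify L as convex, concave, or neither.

L is quadratic, so its Hessian is the constant matrix H = [[-10, 4], [4, -8]].
det(H) = 64, tr(H) = -18.
det(H) > 0 and tr(H) < 0, so H is negative definite everywhere: concave.

concave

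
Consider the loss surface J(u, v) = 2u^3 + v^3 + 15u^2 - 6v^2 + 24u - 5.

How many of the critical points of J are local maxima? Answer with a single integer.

1

J separates as a function of u plus a function of v, so ∇J=0 decouples.
∂J/∂u = 6(u + 1)(u + 4) = 0 at u ∈ {-4, -1}; ∂J/∂v = 3v(v - 4) = 0 at v ∈ {0, 4}.
The Hessian is diagonal: diag(J_uu, J_vv). Second derivatives: J_uu(-4)=-18, J_uu(-1)=18; J_vv(0)=-12, J_vv(4)=12.
Local maxima occur where both diagonal entries negative: (-4, 0). Count: 1.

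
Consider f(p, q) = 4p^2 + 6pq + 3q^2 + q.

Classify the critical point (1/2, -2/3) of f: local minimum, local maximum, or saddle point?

local minimum

The Hessian of f is constant: H = [[8, 6], [6, 6]].
det(H) = 8·6 − 6² = 12.
det(H) > 0 and tr(H) = 14 > 0, so H is positive definite and the point is a local minimum.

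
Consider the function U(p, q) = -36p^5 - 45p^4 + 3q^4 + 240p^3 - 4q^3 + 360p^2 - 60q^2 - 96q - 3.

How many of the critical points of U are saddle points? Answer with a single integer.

6

U separates as a function of p plus a function of q, so ∇U=0 decouples.
∂U/∂p = -180p(p - 2)(p + 1)(p + 2) = 0 at p ∈ {-2, -1, 0, 2}; ∂U/∂q = 12(q - 4)(q + 1)(q + 2) = 0 at q ∈ {-2, -1, 4}.
The Hessian is diagonal: diag(U_pp, U_qq). Second derivatives: U_pp(-2)=1440, U_pp(-1)=-540, U_pp(0)=720, U_pp(2)=-4320; U_qq(-2)=72, U_qq(-1)=-60, U_qq(4)=360.
Saddle points occur where the two diagonal entries have opposite signs: (-2, -1), (-1, -2), (-1, 4), (0, -1), (2, -2), (2, 4). Count: 6.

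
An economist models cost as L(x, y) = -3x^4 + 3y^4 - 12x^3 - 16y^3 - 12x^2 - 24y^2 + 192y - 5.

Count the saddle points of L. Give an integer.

5

L separates as a function of x plus a function of y, so ∇L=0 decouples.
∂L/∂x = -12x(x + 1)(x + 2) = 0 at x ∈ {-2, -1, 0}; ∂L/∂y = 12(y - 4)(y - 2)(y + 2) = 0 at y ∈ {-2, 2, 4}.
The Hessian is diagonal: diag(L_xx, L_yy). Second derivatives: L_xx(-2)=-24, L_xx(-1)=12, L_xx(0)=-24; L_yy(-2)=288, L_yy(2)=-96, L_yy(4)=144.
Saddle points occur where the two diagonal entries have opposite signs: (-2, -2), (-2, 4), (-1, 2), (0, -2), (0, 4). Count: 5.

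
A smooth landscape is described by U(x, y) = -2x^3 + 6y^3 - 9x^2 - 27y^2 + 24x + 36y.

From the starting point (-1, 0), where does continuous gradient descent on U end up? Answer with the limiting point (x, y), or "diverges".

diverges

U is separable, so gradient descent decouples: x follows -∂U/∂x, y follows -∂U/∂y.
∂U/∂x = -6(x - 1)(x + 4); at x=-1 this is 36, so x decreases.
∂U/∂y = 18(y - 2)(y - 1); at y=0 this is 36, so y decreases.
The y-coordinate has no critical point in that direction and runs off to infinity.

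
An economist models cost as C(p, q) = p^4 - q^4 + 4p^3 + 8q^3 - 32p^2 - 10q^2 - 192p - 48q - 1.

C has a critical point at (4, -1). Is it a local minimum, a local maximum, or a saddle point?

The mixed partial ∂²C/∂p∂q is 0, so the Hessian at any point is diag(C_pp, C_qq) = diag(4(3p^2 + 6p - 16), 4(-3q^2 + 12q - 5)).
At (4, -1): H = diag(224, -80).
The eigenvalues have opposite signs, so H is indefinite: a saddle point.

saddle point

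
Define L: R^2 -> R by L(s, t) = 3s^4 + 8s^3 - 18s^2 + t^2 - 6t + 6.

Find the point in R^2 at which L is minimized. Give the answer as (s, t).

L(s,t) separates as P(s) + Q(t) + 6, so its minimum is min P + min Q + 6.
P'(s) = 12s(s - 1)(s + 3) vanishes at s ∈ {-3, 0, 1}; Q'(t) = 2(t - 3) vanishes at t ∈ {3}.
Local minima of P (where P''>0): P(-3)=-135, P(1)=-7. Local minima of Q: Q(3)=-9.
So the global minimum of L is P(-3) + Q(3) + 6 = -135 − 9 + 6 = -138, attained at (-3, 3).

(-3, 3)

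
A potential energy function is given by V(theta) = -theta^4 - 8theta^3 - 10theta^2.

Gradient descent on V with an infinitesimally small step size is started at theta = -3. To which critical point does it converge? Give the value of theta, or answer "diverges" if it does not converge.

-1

V'(theta) = -4theta(theta + 1)(theta + 5), so V'(-3) = -48.
Gradient descent moves in the -V' direction, i.e. theta is increasing.
The nearest critical point in that direction is theta = -1, where V'' = 16 > 0 (a local minimum). The iterate converges there.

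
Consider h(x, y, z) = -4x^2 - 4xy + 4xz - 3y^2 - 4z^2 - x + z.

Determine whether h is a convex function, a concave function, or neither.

concave

h is quadratic, so its Hessian is the constant matrix H = [[-8, -4, 4], [-4, -6, 0], [4, 0, -8]].
Leading principal minors: -8, 32, -160.
Signs alternate −, +, − ⇒ H ≺ 0 ⇒ concave.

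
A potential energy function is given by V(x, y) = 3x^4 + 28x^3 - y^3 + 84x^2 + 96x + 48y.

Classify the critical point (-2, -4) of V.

saddle point

The mixed partial ∂²V/∂x∂y is 0, so the Hessian at any point is diag(V_xx, V_yy) = diag(12(3x^2 + 14x + 14), -6y).
At (-2, -4): H = diag(-24, 24).
The eigenvalues have opposite signs, so H is indefinite: a saddle point.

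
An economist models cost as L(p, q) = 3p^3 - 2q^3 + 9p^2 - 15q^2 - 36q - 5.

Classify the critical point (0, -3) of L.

The mixed partial ∂²L/∂p∂q is 0, so the Hessian at any point is diag(L_pp, L_qq) = diag(18(p + 1), -6(2q + 5)).
At (0, -3): H = diag(18, 6).
Both eigenvalues are positive, so H is positive definite: a local minimum.

local minimum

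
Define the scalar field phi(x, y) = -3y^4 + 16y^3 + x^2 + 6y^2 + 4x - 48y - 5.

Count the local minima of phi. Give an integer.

phi separates as a function of x plus a function of y, so ∇phi=0 decouples.
∂phi/∂x = 2(x + 2) = 0 at x ∈ {-2}; ∂phi/∂y = -12(y - 4)(y - 1)(y + 1) = 0 at y ∈ {-1, 1, 4}.
The Hessian is diagonal: diag(phi_xx, phi_yy). Second derivatives: phi_xx(-2)=2; phi_yy(-1)=-120, phi_yy(1)=72, phi_yy(4)=-180.
Local minima occur where both diagonal entries positive: (-2, 1). Count: 1.

1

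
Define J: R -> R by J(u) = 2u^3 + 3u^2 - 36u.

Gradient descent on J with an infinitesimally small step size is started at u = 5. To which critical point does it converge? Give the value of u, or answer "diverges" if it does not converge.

J'(u) = 6(u - 2)(u + 3), so J'(5) = 144.
Gradient descent moves in the -J' direction, i.e. u is decreasing.
The nearest critical point in that direction is u = 2, where J'' = 30 > 0 (a local minimum). The iterate converges there.

2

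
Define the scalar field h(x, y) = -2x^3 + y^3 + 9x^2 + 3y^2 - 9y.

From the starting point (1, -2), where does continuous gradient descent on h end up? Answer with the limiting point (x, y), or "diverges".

h is separable, so gradient descent decouples: x follows -∂h/∂x, y follows -∂h/∂y.
∂h/∂x = -6x(x - 3); at x=1 this is 12, so x decreases.
∂h/∂y = 3(y - 1)(y + 3); at y=-2 this is -9, so y increases.
x converges to its nearest critical value 0 (a local min of the x-part); y converges to 1. The iterate converges to (0, 1).

(0, 1)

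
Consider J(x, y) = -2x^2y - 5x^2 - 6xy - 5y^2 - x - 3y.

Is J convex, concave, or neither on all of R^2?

The term -2x^2y is cubic, so the Hessian is not constant.
∂²J/∂x² = -4y - 10, which takes both signs as y varies (negative for sufficiently large y). A diagonal entry of the Hessian changing sign means the Hessian is neither positive- nor negative-semidefinite on all of R^2.

neither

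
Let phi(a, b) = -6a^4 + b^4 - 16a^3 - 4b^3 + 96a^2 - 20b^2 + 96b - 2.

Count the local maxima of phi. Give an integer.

phi separates as a function of a plus a function of b, so ∇phi=0 decouples.
∂phi/∂a = -24a(a - 2)(a + 4) = 0 at a ∈ {-4, 0, 2}; ∂phi/∂b = 4(b - 4)(b - 2)(b + 3) = 0 at b ∈ {-3, 2, 4}.
The Hessian is diagonal: diag(phi_aa, phi_bb). Second derivatives: phi_aa(-4)=-576, phi_aa(0)=192, phi_aa(2)=-288; phi_bb(-3)=140, phi_bb(2)=-40, phi_bb(4)=56.
Local maxima occur where both diagonal entries negative: (-4, 2), (2, 2). Count: 2.

2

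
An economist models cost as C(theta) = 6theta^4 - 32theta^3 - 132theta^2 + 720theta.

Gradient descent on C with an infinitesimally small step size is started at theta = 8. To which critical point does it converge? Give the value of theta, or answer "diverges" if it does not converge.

C'(theta) = 24(theta - 5)(theta - 2)(theta + 3), so C'(8) = 4752.
Gradient descent moves in the -C' direction, i.e. theta is decreasing.
The nearest critical point in that direction is theta = 5, where C'' = 576 > 0 (a local minimum). The iterate converges there.

5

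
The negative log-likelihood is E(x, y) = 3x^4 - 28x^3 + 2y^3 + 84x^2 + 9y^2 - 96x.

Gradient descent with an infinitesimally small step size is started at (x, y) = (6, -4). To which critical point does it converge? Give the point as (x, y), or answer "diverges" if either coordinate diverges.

diverges

E is separable, so gradient descent decouples: x follows -∂E/∂x, y follows -∂E/∂y.
∂E/∂x = 12(x - 4)(x - 2)(x - 1); at x=6 this is 480, so x decreases.
∂E/∂y = 6y(y + 3); at y=-4 this is 24, so y decreases.
The y-coordinate has no critical point in that direction and runs off to infinity.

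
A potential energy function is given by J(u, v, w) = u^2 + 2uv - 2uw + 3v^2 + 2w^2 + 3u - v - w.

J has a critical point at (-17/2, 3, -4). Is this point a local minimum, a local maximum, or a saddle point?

local minimum

The Hessian is constant: H = [[2, 2, -2], [2, 6, 0], [-2, 0, 4]].
Leading principal minors: Δ₁ = 2, Δ₂ = 8, Δ₃ = 8.
All leading minors are positive, so H is positive definite: a local minimum.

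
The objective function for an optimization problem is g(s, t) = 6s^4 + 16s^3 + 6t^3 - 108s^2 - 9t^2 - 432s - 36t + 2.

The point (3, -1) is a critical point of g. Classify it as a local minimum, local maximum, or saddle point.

The mixed partial ∂²g/∂s∂t is 0, so the Hessian at any point is diag(g_ss, g_tt) = diag(24(3s^2 + 4s - 9), 18(2t - 1)).
At (3, -1): H = diag(720, -54).
The eigenvalues have opposite signs, so H is indefinite: a saddle point.

saddle point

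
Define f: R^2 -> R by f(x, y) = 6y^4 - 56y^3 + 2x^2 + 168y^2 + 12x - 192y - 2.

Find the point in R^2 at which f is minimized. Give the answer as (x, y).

f(x,y) separates as P(x) + Q(y) − 2, so its minimum is min P + min Q − 2.
P'(x) = 4x + 12 vanishes at x ∈ {-3}; Q'(y) = 24(y - 4)(y - 2)(y - 1) vanishes at y ∈ {1, 2, 4}.
Local minima of P (where P''>0): P(-3)=-18. Local minima of Q: Q(1)=-74, Q(4)=-128.
So the global minimum of f is P(-3) + Q(4) − 2 = -18 − 128 − 2 = -148, attained at (-3, 4).

(-3, 4)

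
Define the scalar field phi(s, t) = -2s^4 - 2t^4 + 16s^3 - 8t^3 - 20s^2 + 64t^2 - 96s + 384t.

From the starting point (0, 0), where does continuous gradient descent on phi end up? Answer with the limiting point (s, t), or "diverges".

(3, -3)

phi is separable, so gradient descent decouples: s follows -∂phi/∂s, t follows -∂phi/∂t.
∂phi/∂s = -8(s - 4)(s - 3)(s + 1); at s=0 this is -96, so s increases.
∂phi/∂t = -8(t - 4)(t + 3)(t + 4); at t=0 this is 384, so t decreases.
s converges to its nearest critical value 3 (a local min of the s-part); t converges to -3. The iterate converges to (3, -3).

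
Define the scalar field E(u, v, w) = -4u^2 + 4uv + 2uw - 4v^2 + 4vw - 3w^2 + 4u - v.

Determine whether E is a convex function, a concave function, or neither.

E is quadratic, so its Hessian is the constant matrix H = [[-8, 4, 2], [4, -8, 4], [2, 4, -6]].
Leading principal minors: -8, 48, -64.
Signs alternate −, +, − ⇒ H ≺ 0 ⇒ concave.

concave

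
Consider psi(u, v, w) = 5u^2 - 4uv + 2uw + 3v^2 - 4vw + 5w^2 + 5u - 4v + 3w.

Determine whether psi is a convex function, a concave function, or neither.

psi is quadratic, so its Hessian is the constant matrix H = [[10, -4, 2], [-4, 6, -4], [2, -4, 10]].
Leading principal minors: 10, 44, 320.
All positive ⇒ H ≻ 0 ⇒ convex.

convex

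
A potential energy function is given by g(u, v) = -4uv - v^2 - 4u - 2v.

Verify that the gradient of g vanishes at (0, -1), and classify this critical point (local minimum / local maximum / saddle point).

∇g = (-4v - 4, -4u - 2v - 2); substituting (0, -1) gives ∇g = (0, 0), so (0, -1) is indeed a critical point.
The Hessian of g is constant: H = [[0, -4], [-4, -2]].
det(H) = 0·(-2) − (-4)² = -16.
Since det(H) < 0, H is indefinite and the critical point is a saddle point.

saddle point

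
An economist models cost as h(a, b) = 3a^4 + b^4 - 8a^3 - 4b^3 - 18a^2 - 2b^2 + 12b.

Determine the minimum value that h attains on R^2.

h(a,b) separates as P(a) + Q(b), so its minimum is min P + min Q.
P'(a) = 12a(a - 3)(a + 1) vanishes at a ∈ {-1, 0, 3}; Q'(b) = 4(b - 3)(b - 1)(b + 1) vanishes at b ∈ {-1, 1, 3}.
Local minima of P (where P''>0): P(-1)=-7, P(3)=-135. Local minima of Q: Q(-1)=-9, Q(3)=-9.
So the global minimum of h is P(3) + Q(-1) = -135 − 9 = -144, attained at (3, -1).

-144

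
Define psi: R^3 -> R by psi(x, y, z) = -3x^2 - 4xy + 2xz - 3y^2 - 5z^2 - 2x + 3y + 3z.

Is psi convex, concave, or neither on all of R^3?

psi is quadratic, so its Hessian is the constant matrix H = [[-6, -4, 2], [-4, -6, 0], [2, 0, -10]].
Leading principal minors: -6, 20, -176.
Signs alternate −, +, − ⇒ H ≺ 0 ⇒ concave.

concave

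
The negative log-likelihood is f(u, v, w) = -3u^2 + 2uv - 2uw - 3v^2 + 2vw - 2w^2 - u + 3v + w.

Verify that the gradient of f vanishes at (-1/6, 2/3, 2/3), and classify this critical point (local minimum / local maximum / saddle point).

local maximum

∇f = (-6u + 2v - 2w - 1, 2u - 6v + 2w + 3, -2u + 2v - 4w + 1); substituting (-1/6, 2/3, 2/3) gives ∇f = (0, 0, 0), so (-1/6, 2/3, 2/3) is indeed a critical point.
The Hessian is constant: H = [[-6, 2, -2], [2, -6, 2], [-2, 2, -4]].
Leading principal minors: Δ₁ = -6, Δ₂ = 32, Δ₃ = -96.
The minors alternate sign starting negative (−, +, −), so H is negative definite: a local maximum.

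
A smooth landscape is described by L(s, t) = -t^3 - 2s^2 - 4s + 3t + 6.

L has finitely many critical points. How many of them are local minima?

L separates as a function of s plus a function of t, so ∇L=0 decouples.
∂L/∂s = -4(s + 1) = 0 at s ∈ {-1}; ∂L/∂t = -3(t - 1)(t + 1) = 0 at t ∈ {-1, 1}.
The Hessian is diagonal: diag(L_ss, L_tt). Second derivatives: L_ss(-1)=-4; L_tt(-1)=6, L_tt(1)=-6.
Local minima occur where both diagonal entries positive: none. Count: 0.

0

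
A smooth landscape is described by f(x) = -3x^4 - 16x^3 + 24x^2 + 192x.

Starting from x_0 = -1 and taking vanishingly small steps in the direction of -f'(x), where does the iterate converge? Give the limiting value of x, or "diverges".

f'(x) = -12(x - 2)(x + 2)(x + 4), so f'(-1) = 108.
Gradient descent moves in the -f' direction, i.e. x is decreasing.
The nearest critical point in that direction is x = -2, where f'' = 96 > 0 (a local minimum). The iterate converges there.

-2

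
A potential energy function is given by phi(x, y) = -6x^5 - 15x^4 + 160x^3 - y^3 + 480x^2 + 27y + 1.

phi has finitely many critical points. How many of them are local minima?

2

phi separates as a function of x plus a function of y, so ∇phi=0 decouples.
∂phi/∂x = -30x(x - 4)(x + 2)(x + 4) = 0 at x ∈ {-4, -2, 0, 4}; ∂phi/∂y = -3(y - 3)(y + 3) = 0 at y ∈ {-3, 3}.
The Hessian is diagonal: diag(phi_xx, phi_yy). Second derivatives: phi_xx(-4)=1920, phi_xx(-2)=-720, phi_xx(0)=960, phi_xx(4)=-5760; phi_yy(-3)=18, phi_yy(3)=-18.
Local minima occur where both diagonal entries positive: (-4, -3), (0, -3). Count: 2.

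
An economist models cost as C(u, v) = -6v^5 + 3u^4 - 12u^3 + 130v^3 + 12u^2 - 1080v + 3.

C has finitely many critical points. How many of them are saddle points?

C separates as a function of u plus a function of v, so ∇C=0 decouples.
∂C/∂u = 12u(u - 2)(u - 1) = 0 at u ∈ {0, 1, 2}; ∂C/∂v = -30(v - 3)(v - 2)(v + 2)(v + 3) = 0 at v ∈ {-3, -2, 2, 3}.
The Hessian is diagonal: diag(C_uu, C_vv). Second derivatives: C_uu(0)=24, C_uu(1)=-12, C_uu(2)=24; C_vv(-3)=900, C_vv(-2)=-600, C_vv(2)=600, C_vv(3)=-900.
Saddle points occur where the two diagonal entries have opposite signs: (0, -2), (0, 3), (1, -3), (1, 2), (2, -2), (2, 3). Count: 6.

6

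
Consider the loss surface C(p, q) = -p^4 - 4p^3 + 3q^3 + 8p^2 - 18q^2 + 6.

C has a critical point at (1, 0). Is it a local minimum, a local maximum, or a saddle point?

The mixed partial ∂²C/∂p∂q is 0, so the Hessian at any point is diag(C_pp, C_qq) = diag(4(-3p^2 - 6p + 4), 18(q - 2)).
At (1, 0): H = diag(-20, -36).
Both eigenvalues are negative, so H is negative definite: a local maximum.

local maximum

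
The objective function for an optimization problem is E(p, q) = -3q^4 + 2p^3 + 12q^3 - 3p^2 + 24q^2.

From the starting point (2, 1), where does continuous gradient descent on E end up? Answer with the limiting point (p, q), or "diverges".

(1, 0)

E is separable, so gradient descent decouples: p follows -∂E/∂p, q follows -∂E/∂q.
∂E/∂p = 6p(p - 1); at p=2 this is 12, so p decreases.
∂E/∂q = -12q(q - 4)(q + 1); at q=1 this is 72, so q decreases.
p converges to its nearest critical value 1 (a local min of the p-part); q converges to 0. The iterate converges to (1, 0).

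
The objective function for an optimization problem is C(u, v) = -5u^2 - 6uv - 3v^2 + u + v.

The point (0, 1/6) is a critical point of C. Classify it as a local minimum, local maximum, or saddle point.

The Hessian of C is constant: H = [[-10, -6], [-6, -6]].
det(H) = (-10)·(-6) − (-6)² = 24.
det(H) > 0 and tr(H) = -16 < 0, so H is negative definite and the point is a local maximum.

local maximum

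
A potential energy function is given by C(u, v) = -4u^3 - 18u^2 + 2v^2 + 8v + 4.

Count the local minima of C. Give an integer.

1

C separates as a function of u plus a function of v, so ∇C=0 decouples.
∂C/∂u = -12u(u + 3) = 0 at u ∈ {-3, 0}; ∂C/∂v = 4(v + 2) = 0 at v ∈ {-2}.
The Hessian is diagonal: diag(C_uu, C_vv). Second derivatives: C_uu(-3)=36, C_uu(0)=-36; C_vv(-2)=4.
Local minima occur where both diagonal entries positive: (-3, -2). Count: 1.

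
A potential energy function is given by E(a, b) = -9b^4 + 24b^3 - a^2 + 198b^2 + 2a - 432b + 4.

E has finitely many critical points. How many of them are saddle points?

E separates as a function of a plus a function of b, so ∇E=0 decouples.
∂E/∂a = -2(a - 1) = 0 at a ∈ {1}; ∂E/∂b = -36(b - 4)(b - 1)(b + 3) = 0 at b ∈ {-3, 1, 4}.
The Hessian is diagonal: diag(E_aa, E_bb). Second derivatives: E_aa(1)=-2; E_bb(-3)=-1008, E_bb(1)=432, E_bb(4)=-756.
Saddle points occur where the two diagonal entries have opposite signs: (1, 1). Count: 1.

1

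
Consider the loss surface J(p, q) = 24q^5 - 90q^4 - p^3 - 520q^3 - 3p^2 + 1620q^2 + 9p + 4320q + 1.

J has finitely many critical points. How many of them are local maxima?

J separates as a function of p plus a function of q, so ∇J=0 decouples.
∂J/∂p = -3(p - 1)(p + 3) = 0 at p ∈ {-3, 1}; ∂J/∂q = 120(q - 4)(q - 3)(q + 1)(q + 3) = 0 at q ∈ {-3, -1, 3, 4}.
The Hessian is diagonal: diag(J_pp, J_qq). Second derivatives: J_pp(-3)=12, J_pp(1)=-12; J_qq(-3)=-10080, J_qq(-1)=4800, J_qq(3)=-2880, J_qq(4)=4200.
Local maxima occur where both diagonal entries negative: (1, -3), (1, 3). Count: 2.

2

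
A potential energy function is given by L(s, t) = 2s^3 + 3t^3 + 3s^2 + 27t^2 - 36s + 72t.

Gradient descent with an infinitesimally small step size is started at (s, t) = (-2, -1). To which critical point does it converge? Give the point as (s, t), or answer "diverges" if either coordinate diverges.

(2, -2)

L is separable, so gradient descent decouples: s follows -∂L/∂s, t follows -∂L/∂t.
∂L/∂s = 6(s - 2)(s + 3); at s=-2 this is -24, so s increases.
∂L/∂t = 9(t + 2)(t + 4); at t=-1 this is 27, so t decreases.
s converges to its nearest critical value 2 (a local min of the s-part); t converges to -2. The iterate converges to (2, -2).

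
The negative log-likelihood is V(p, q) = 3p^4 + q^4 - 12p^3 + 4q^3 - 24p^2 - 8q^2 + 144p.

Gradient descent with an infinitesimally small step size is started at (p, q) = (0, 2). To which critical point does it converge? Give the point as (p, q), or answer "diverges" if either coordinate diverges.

V is separable, so gradient descent decouples: p follows -∂V/∂p, q follows -∂V/∂q.
∂V/∂p = 12(p - 3)(p - 2)(p + 2); at p=0 this is 144, so p decreases.
∂V/∂q = 4q(q - 1)(q + 4); at q=2 this is 48, so q decreases.
p converges to its nearest critical value -2 (a local min of the p-part); q converges to 1. The iterate converges to (-2, 1).

(-2, 1)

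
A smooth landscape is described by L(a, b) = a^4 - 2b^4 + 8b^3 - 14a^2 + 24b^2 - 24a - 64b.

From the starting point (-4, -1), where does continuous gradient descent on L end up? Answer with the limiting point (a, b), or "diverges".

L is separable, so gradient descent decouples: a follows -∂L/∂a, b follows -∂L/∂b.
∂L/∂a = 4(a - 3)(a + 1)(a + 2); at a=-4 this is -168, so a increases.
∂L/∂b = -8(b - 4)(b - 1)(b + 2); at b=-1 this is -80, so b increases.
a converges to its nearest critical value -2 (a local min of the a-part); b converges to 1. The iterate converges to (-2, 1).

(-2, 1)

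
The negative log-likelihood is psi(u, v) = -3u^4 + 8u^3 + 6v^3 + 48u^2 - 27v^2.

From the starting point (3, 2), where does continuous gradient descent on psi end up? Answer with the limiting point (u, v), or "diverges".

(0, 3)

psi is separable, so gradient descent decouples: u follows -∂psi/∂u, v follows -∂psi/∂v.
∂psi/∂u = -12u(u - 4)(u + 2); at u=3 this is 180, so u decreases.
∂psi/∂v = 18v(v - 3); at v=2 this is -36, so v increases.
u converges to its nearest critical value 0 (a local min of the u-part); v converges to 3. The iterate converges to (0, 3).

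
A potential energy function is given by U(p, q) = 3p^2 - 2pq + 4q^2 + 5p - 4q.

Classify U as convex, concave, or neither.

convex

U is quadratic, so its Hessian is the constant matrix H = [[6, -2], [-2, 8]].
det(H) = 44, tr(H) = 14.
det(H) > 0 and tr(H) > 0, so H is positive definite everywhere: convex.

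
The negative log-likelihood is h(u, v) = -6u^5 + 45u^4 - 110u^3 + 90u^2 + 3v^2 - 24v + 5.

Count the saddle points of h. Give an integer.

h separates as a function of u plus a function of v, so ∇h=0 decouples.
∂h/∂u = -30u(u - 3)(u - 2)(u - 1) = 0 at u ∈ {0, 1, 2, 3}; ∂h/∂v = 6(v - 4) = 0 at v ∈ {4}.
The Hessian is diagonal: diag(h_uu, h_vv). Second derivatives: h_uu(0)=180, h_uu(1)=-60, h_uu(2)=60, h_uu(3)=-180; h_vv(4)=6.
Saddle points occur where the two diagonal entries have opposite signs: (1, 4), (3, 4). Count: 2.

2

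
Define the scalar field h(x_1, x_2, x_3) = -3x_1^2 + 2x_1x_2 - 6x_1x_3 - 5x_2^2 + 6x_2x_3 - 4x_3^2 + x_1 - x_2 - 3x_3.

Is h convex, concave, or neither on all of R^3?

concave

h is quadratic, so its Hessian is the constant matrix H = [[-6, 2, -6], [2, -10, 6], [-6, 6, -8]].
Leading principal minors: -6, 56, -16.
Signs alternate −, +, − ⇒ H ≺ 0 ⇒ concave.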